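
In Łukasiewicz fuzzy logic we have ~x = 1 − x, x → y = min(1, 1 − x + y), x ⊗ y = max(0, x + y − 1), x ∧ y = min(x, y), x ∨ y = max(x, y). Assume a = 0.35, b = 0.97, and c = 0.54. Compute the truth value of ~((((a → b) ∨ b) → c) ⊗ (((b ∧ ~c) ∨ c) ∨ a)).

a → b = min(1, 1 − 0.35 + 0.97) = min(1, 1.62) = 1.00
(a → b) ∨ b = max(1.00, 0.97) = 1.00
((a → b) ∨ b) → c = min(1, 1 − 1.00 + 0.54) = min(1, 0.54) = 0.54
~c = 1 − 0.54 = 0.46
b ∧ ~c = min(0.97, 0.46) = 0.46
(b ∧ ~c) ∨ c = max(0.46, 0.54) = 0.54
((b ∧ ~c) ∨ c) ∨ a = max(0.54, 0.35) = 0.54
(((a → b) ∨ b) → c) ⊗ (((b ∧ ~c) ∨ c) ∨ a) = max(0, 0.54 + 0.54 − 1) = max(0, 0.08) = 0.08
~((((a → b) ∨ b) → c) ⊗ (((b ∧ ~c) ∨ c) ∨ a)) = 1 − 0.08 = 0.92

0.92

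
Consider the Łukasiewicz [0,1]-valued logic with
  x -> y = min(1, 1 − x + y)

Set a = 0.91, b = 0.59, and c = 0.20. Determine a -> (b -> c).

b -> c = min(1, 1 − 0.59 + 0.20) = min(1, 0.61) = 0.61
a -> (b -> c) = min(1, 1 − 0.91 + 0.61) = min(1, 0.70) = 0.70

0.70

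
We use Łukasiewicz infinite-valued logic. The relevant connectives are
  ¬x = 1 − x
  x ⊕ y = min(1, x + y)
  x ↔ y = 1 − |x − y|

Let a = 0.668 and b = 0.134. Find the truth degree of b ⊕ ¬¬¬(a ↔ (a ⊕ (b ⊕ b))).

b ⊕ b = min(1, 0.134 + 0.134) = min(1, 0.268) = 0.268
a ⊕ (b ⊕ b) = min(1, 0.668 + 0.268) = min(1, 0.936) = 0.936
a ↔ (a ⊕ (b ⊕ b)) = 1 − |0.668 − 0.936| = 1 − 0.268 = 0.732
¬(a ↔ (a ⊕ (b ⊕ b))) = 1 − 0.732 = 0.268
¬¬(a ↔ (a ⊕ (b ⊕ b))) = 1 − 0.268 = 0.732
¬¬¬(a ↔ (a ⊕ (b ⊕ b))) = 1 − 0.732 = 0.268
b ⊕ ¬¬¬(a ↔ (a ⊕ (b ⊕ b))) = min(1, 0.134 + 0.268) = min(1, 0.402) = 0.402

0.402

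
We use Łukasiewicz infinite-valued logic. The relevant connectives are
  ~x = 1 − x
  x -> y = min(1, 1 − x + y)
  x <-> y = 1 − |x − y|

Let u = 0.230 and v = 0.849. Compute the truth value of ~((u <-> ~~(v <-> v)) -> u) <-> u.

v <-> v = 1 − |0.849 − 0.849| = 1 − 0.000 = 1.000
~(v <-> v) = 1 − 1.000 = 0.000
~~(v <-> v) = 1 − 0.000 = 1.000
u <-> ~~(v <-> v) = 1 − |0.230 − 1.000| = 1 − 0.770 = 0.230
(u <-> ~~(v <-> v)) -> u = min(1, 1 − 0.230 + 0.230) = min(1, 1.000) = 1.000
~((u <-> ~~(v <-> v)) -> u) = 1 − 1.000 = 0.000
~((u <-> ~~(v <-> v)) -> u) <-> u = 1 − |0.000 − 0.230| = 1 − 0.230 = 0.770

0.770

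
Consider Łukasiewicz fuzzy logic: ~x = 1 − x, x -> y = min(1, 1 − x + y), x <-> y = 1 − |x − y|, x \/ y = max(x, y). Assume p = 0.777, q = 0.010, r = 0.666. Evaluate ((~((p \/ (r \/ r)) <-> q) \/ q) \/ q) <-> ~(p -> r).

0.344

r \/ r = max(0.666, 0.666) = 0.666
p \/ (r \/ r) = max(0.777, 0.666) = 0.777
(p \/ (r \/ r)) <-> q = 1 − |0.777 − 0.010| = 1 − 0.767 = 0.233
~((p \/ (r \/ r)) <-> q) = 1 − 0.233 = 0.767
~((p \/ (r \/ r)) <-> q) \/ q = max(0.767, 0.010) = 0.767
(~((p \/ (r \/ r)) <-> q) \/ q) \/ q = max(0.767, 0.010) = 0.767
p -> r = min(1, 1 − 0.777 + 0.666) = min(1, 0.889) = 0.889
~(p -> r) = 1 − 0.889 = 0.111
((~((p \/ (r \/ r)) <-> q) \/ q) \/ q) <-> ~(p -> r) = 1 − |0.767 − 0.111| = 1 − 0.656 = 0.344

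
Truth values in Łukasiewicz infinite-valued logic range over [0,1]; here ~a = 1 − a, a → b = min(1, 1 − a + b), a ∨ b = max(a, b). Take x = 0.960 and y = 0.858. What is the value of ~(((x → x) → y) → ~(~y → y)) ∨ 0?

x → x = min(1, 1 − 0.960 + 0.960) = min(1, 1.000) = 1.000
(x → x) → y = min(1, 1 − 1.000 + 0.858) = min(1, 0.858) = 0.858
~y = 1 − 0.858 = 0.142
~y → y = min(1, 1 − 0.142 + 0.858) = min(1, 1.716) = 1.000
~(~y → y) = 1 − 1.000 = 0.000
((x → x) → y) → ~(~y → y) = min(1, 1 − 0.858 + 0.000) = min(1, 0.142) = 0.142
~(((x → x) → y) → ~(~y → y)) = 1 − 0.142 = 0.858
~(((x → x) → y) → ~(~y → y)) ∨ 0 = max(0.858, 0.000) = 0.858

0.858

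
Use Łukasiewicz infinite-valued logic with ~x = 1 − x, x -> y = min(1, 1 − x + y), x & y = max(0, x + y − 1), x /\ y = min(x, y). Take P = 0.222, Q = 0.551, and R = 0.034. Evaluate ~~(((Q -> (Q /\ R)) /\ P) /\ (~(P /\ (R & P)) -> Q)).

0.222

Q /\ R = min(0.551, 0.034) = 0.034
Q -> (Q /\ R) = min(1, 1 − 0.551 + 0.034) = min(1, 0.483) = 0.483
(Q -> (Q /\ R)) /\ P = min(0.483, 0.222) = 0.222
R & P = max(0, 0.034 + 0.222 − 1) = max(0, -0.744) = 0.000
P /\ (R & P) = min(0.222, 0.000) = 0.000
~(P /\ (R & P)) = 1 − 0.000 = 1.000
~(P /\ (R & P)) -> Q = min(1, 1 − 1.000 + 0.551) = min(1, 0.551) = 0.551
((Q -> (Q /\ R)) /\ P) /\ (~(P /\ (R & P)) -> Q) = min(0.222, 0.551) = 0.222
~(((Q -> (Q /\ R)) /\ P) /\ (~(P /\ (R & P)) -> Q)) = 1 − 0.222 = 0.778
~~(((Q -> (Q /\ R)) /\ P) /\ (~(P /\ (R & P)) -> Q)) = 1 − 0.778 = 0.222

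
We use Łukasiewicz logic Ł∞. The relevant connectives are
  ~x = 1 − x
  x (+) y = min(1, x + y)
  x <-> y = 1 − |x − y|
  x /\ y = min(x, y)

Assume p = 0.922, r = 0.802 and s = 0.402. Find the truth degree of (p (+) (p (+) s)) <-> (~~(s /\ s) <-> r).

0.600

p (+) s = min(1, 0.922 + 0.402) = min(1, 1.324) = 1.000
p (+) (p (+) s) = min(1, 0.922 + 1.000) = min(1, 1.922) = 1.000
s /\ s = min(0.402, 0.402) = 0.402
~(s /\ s) = 1 − 0.402 = 0.598
~~(s /\ s) = 1 − 0.598 = 0.402
~~(s /\ s) <-> r = 1 − |0.402 − 0.802| = 1 − 0.400 = 0.600
(p (+) (p (+) s)) <-> (~~(s /\ s) <-> r) = 1 − |1.000 − 0.600| = 1 − 0.400 = 0.600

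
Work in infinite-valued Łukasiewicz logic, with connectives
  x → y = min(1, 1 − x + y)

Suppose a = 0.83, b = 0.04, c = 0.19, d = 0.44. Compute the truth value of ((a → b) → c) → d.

0.46

a → b = min(1, 1 − 0.83 + 0.04) = min(1, 0.21) = 0.21
(a → b) → c = min(1, 1 − 0.21 + 0.19) = min(1, 0.98) = 0.98
((a → b) → c) → d = min(1, 1 − 0.98 + 0.44) = min(1, 0.46) = 0.46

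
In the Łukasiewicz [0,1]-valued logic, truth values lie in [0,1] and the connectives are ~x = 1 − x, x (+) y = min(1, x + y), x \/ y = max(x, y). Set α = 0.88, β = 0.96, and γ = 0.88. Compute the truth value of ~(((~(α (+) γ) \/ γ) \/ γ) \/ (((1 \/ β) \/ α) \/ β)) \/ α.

α (+) γ = min(1, 0.88 + 0.88) = min(1, 1.76) = 1.00
~(α (+) γ) = 1 − 1.00 = 0.00
~(α (+) γ) \/ γ = max(0.00, 0.88) = 0.88
(~(α (+) γ) \/ γ) \/ γ = max(0.88, 0.88) = 0.88
1 \/ β = max(1.00, 0.96) = 1.00
(1 \/ β) \/ α = max(1.00, 0.88) = 1.00
((1 \/ β) \/ α) \/ β = max(1.00, 0.96) = 1.00
((~(α (+) γ) \/ γ) \/ γ) \/ (((1 \/ β) \/ α) \/ β) = max(0.88, 1.00) = 1.00
~(((~(α (+) γ) \/ γ) \/ γ) \/ (((1 \/ β) \/ α) \/ β)) = 1 − 1.00 = 0.00
~(((~(α (+) γ) \/ γ) \/ γ) \/ (((1 \/ β) \/ α) \/ β)) \/ α = max(0.00, 0.88) = 0.88

0.88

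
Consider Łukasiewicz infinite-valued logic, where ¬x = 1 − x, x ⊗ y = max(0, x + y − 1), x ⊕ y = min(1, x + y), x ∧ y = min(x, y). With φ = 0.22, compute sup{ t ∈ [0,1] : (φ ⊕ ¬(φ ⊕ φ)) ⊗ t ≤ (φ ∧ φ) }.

φ ⊕ φ = min(1, 0.22 + 0.22) = min(1, 0.44) = 0.44
¬(φ ⊕ φ) = 1 − 0.44 = 0.56
φ ⊕ ¬(φ ⊕ φ) = min(1, 0.22 + 0.56) = min(1, 0.78) = 0.78
So the left factor is φ ⊕ ¬(φ ⊕ φ) = 0.78.
φ ∧ φ = min(0.22, 0.22) = 0.22
So the right-hand bound is φ ∧ φ = 0.22.
The residuum of the Łukasiewicz t-norm gives the supremum: min(1, 1 − 0.78 + 0.22).
1 − 0.78 + 0.22 = 0.44, so t = min(1, 0.44) = 0.44.
Check: 0.78 ⊗ 0.44 = max(0, 0.22) = 0.22 ≤ 0.22.

0.44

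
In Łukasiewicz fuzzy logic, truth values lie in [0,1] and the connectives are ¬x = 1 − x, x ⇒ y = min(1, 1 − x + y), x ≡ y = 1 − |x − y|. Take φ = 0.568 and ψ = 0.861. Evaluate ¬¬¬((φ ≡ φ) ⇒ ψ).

φ ≡ φ = 1 − |0.568 − 0.568| = 1 − 0.000 = 1.000
(φ ≡ φ) ⇒ ψ = min(1, 1 − 1.000 + 0.861) = min(1, 0.861) = 0.861
¬((φ ≡ φ) ⇒ ψ) = 1 − 0.861 = 0.139
¬¬((φ ≡ φ) ⇒ ψ) = 1 − 0.139 = 0.861
¬¬¬((φ ≡ φ) ⇒ ψ) = 1 − 0.861 = 0.139

0.139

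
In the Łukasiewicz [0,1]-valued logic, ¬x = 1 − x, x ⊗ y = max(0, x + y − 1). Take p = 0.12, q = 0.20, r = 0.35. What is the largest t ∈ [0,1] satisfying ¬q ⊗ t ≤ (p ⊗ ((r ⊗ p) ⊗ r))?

¬q = 1 − 0.20 = 0.80
So the left factor is ¬q = 0.80.
r ⊗ p = max(0, 0.35 + 0.12 − 1) = max(0, -0.53) = 0.00
(r ⊗ p) ⊗ r = max(0, 0.00 + 0.35 − 1) = max(0, -0.65) = 0.00
p ⊗ ((r ⊗ p) ⊗ r) = max(0, 0.12 + 0.00 − 1) = max(0, -0.88) = 0.00
So the right-hand bound is p ⊗ ((r ⊗ p) ⊗ r) = 0.00.
The residuum of the Łukasiewicz t-norm gives the supremum: min(1, 1 − 0.80 + 0.00).
1 − 0.80 + 0.00 = 0.20, so t = min(1, 0.20) = 0.20.
Check: 0.80 ⊗ 0.20 = max(0, 0.00) = 0.00 ≤ 0.00.

0.20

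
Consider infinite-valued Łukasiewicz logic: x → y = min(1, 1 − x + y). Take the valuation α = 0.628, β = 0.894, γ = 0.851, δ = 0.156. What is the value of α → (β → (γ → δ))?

γ → δ = min(1, 1 − 0.851 + 0.156) = min(1, 0.305) = 0.305
β → (γ → δ) = min(1, 1 − 0.894 + 0.305) = min(1, 0.411) = 0.411
α → (β → (γ → δ)) = min(1, 1 − 0.628 + 0.411) = min(1, 0.783) = 0.783

0.783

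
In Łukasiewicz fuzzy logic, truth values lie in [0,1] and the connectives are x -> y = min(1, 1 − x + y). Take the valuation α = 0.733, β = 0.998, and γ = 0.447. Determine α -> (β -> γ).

0.716

β -> γ = min(1, 1 − 0.998 + 0.447) = min(1, 0.449) = 0.449
α -> (β -> γ) = min(1, 1 − 0.733 + 0.449) = min(1, 0.716) = 0.716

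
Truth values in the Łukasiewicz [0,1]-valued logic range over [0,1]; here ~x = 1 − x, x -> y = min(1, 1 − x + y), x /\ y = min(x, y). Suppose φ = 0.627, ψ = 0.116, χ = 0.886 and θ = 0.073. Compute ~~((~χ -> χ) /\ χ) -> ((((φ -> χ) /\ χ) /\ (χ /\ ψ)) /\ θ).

~χ = 1 − 0.886 = 0.114
~χ -> χ = min(1, 1 − 0.114 + 0.886) = min(1, 1.772) = 1.000
(~χ -> χ) /\ χ = min(1.000, 0.886) = 0.886
~((~χ -> χ) /\ χ) = 1 − 0.886 = 0.114
~~((~χ -> χ) /\ χ) = 1 − 0.114 = 0.886
φ -> χ = min(1, 1 − 0.627 + 0.886) = min(1, 1.259) = 1.000
(φ -> χ) /\ χ = min(1.000, 0.886) = 0.886
χ /\ ψ = min(0.886, 0.116) = 0.116
((φ -> χ) /\ χ) /\ (χ /\ ψ) = min(0.886, 0.116) = 0.116
(((φ -> χ) /\ χ) /\ (χ /\ ψ)) /\ θ = min(0.116, 0.073) = 0.073
~~((~χ -> χ) /\ χ) -> ((((φ -> χ) /\ χ) /\ (χ /\ ψ)) /\ θ) = min(1, 1 − 0.886 + 0.073) = min(1, 0.187) = 0.187

0.187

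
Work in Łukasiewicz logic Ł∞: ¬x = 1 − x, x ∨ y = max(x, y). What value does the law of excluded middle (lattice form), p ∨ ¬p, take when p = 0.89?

¬p = 1 − 0.89 = 0.11
p ∨ ¬p = max(0.89, 0.11) = 0.89
(The value 0.89 < 1 shows this instance is not satisfied; not a Ł∞-tautology — its value is max(a, 1−a).)

0.89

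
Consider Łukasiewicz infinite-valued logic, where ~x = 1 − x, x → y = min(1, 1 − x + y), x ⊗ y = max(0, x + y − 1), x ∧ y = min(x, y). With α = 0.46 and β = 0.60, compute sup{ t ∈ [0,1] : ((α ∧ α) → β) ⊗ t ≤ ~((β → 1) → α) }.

α ∧ α = min(0.46, 0.46) = 0.46
(α ∧ α) → β = min(1, 1 − 0.46 + 0.60) = min(1, 1.14) = 1.00
So the left factor is (α ∧ α) → β = 1.00.
β → 1 = min(1, 1 − 0.60 + 1.00) = min(1, 1.40) = 1.00
(β → 1) → α = min(1, 1 − 1.00 + 0.46) = min(1, 0.46) = 0.46
~((β → 1) → α) = 1 − 0.46 = 0.54
So the right-hand bound is ~((β → 1) → α) = 0.54.
The residuum of the Łukasiewicz t-norm gives the supremum: min(1, 1 − 1.00 + 0.54).
1 − 1.00 + 0.54 = 0.54, so t = min(1, 0.54) = 0.54.
Check: 1.00 ⊗ 0.54 = max(0, 0.54) = 0.54 ≤ 0.54.

0.54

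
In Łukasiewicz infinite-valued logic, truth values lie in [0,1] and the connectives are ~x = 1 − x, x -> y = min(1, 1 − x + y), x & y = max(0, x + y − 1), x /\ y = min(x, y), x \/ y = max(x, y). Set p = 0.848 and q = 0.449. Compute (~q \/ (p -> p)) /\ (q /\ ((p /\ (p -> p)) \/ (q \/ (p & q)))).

0.449

~q = 1 − 0.449 = 0.551
p -> p = min(1, 1 − 0.848 + 0.848) = min(1, 1.000) = 1.000
~q \/ (p -> p) = max(0.551, 1.000) = 1.000
p /\ (p -> p) = min(0.848, 1.000) = 0.848
p & q = max(0, 0.848 + 0.449 − 1) = max(0, 0.297) = 0.297
q \/ (p & q) = max(0.449, 0.297) = 0.449
(p /\ (p -> p)) \/ (q \/ (p & q)) = max(0.848, 0.449) = 0.848
q /\ ((p /\ (p -> p)) \/ (q \/ (p & q))) = min(0.449, 0.848) = 0.449
(~q \/ (p -> p)) /\ (q /\ ((p /\ (p -> p)) \/ (q \/ (p & q)))) = min(1.000, 0.449) = 0.449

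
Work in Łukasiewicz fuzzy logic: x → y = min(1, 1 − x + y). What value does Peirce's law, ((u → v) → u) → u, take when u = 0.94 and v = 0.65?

u → v = min(1, 1 − 0.94 + 0.65) = min(1, 0.71) = 0.71
(u → v) → u = min(1, 1 − 0.71 + 0.94) = min(1, 1.23) = 1.00
((u → v) → u) → u = min(1, 1 − 1.00 + 0.94) = min(1, 0.94) = 0.94
(The value 0.94 < 1 shows this instance is not satisfied; not a Ł∞-tautology in general.)

0.94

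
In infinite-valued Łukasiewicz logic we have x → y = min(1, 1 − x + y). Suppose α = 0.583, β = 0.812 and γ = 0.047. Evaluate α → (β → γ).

β → γ = min(1, 1 − 0.812 + 0.047) = min(1, 0.235) = 0.235
α → (β → γ) = min(1, 1 − 0.583 + 0.235) = min(1, 0.652) = 0.652

0.652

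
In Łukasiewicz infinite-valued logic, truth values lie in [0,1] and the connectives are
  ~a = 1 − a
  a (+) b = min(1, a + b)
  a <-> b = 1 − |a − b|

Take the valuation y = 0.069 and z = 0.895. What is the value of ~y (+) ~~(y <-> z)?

~y = 1 − 0.069 = 0.931
y <-> z = 1 − |0.069 − 0.895| = 1 − 0.826 = 0.174
~(y <-> z) = 1 − 0.174 = 0.826
~~(y <-> z) = 1 − 0.826 = 0.174
~y (+) ~~(y <-> z) = min(1, 0.931 + 0.174) = min(1, 1.105) = 1.000

1.000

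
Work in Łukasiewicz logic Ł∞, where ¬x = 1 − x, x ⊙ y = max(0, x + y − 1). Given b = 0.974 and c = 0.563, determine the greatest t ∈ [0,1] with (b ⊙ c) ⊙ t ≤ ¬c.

b ⊙ c = max(0, 0.974 + 0.563 − 1) = max(0, 0.537) = 0.537
So the left factor is b ⊙ c = 0.537.
¬c = 1 − 0.563 = 0.437
So the right-hand bound is ¬c = 0.437.
The residuum of the Łukasiewicz t-norm gives the supremum: min(1, 1 − 0.537 + 0.437).
1 − 0.537 + 0.437 = 0.900, so t = min(1, 0.900) = 0.900.
Check: 0.537 ⊙ 0.900 = max(0, 0.437) = 0.437 ≤ 0.437.

0.900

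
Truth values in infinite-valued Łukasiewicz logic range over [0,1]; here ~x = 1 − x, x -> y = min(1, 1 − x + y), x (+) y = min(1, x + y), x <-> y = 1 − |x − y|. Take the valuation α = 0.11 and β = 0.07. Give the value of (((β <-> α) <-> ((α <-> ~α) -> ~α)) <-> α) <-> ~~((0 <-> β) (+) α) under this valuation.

0.15

β <-> α = 1 − |0.07 − 0.11| = 1 − 0.04 = 0.96
~α = 1 − 0.11 = 0.89
α <-> ~α = 1 − |0.11 − 0.89| = 1 − 0.78 = 0.22
(α <-> ~α) -> ~α = min(1, 1 − 0.22 + 0.89) = min(1, 1.67) = 1.00
(β <-> α) <-> ((α <-> ~α) -> ~α) = 1 − |0.96 − 1.00| = 1 − 0.04 = 0.96
((β <-> α) <-> ((α <-> ~α) -> ~α)) <-> α = 1 − |0.96 − 0.11| = 1 − 0.85 = 0.15
0 <-> β = 1 − |0.00 − 0.07| = 1 − 0.07 = 0.93
(0 <-> β) (+) α = min(1, 0.93 + 0.11) = min(1, 1.04) = 1.00
~((0 <-> β) (+) α) = 1 − 1.00 = 0.00
~~((0 <-> β) (+) α) = 1 − 0.00 = 1.00
(((β <-> α) <-> ((α <-> ~α) -> ~α)) <-> α) <-> ~~((0 <-> β) (+) α) = 1 − |0.15 − 1.00| = 1 − 0.85 = 0.15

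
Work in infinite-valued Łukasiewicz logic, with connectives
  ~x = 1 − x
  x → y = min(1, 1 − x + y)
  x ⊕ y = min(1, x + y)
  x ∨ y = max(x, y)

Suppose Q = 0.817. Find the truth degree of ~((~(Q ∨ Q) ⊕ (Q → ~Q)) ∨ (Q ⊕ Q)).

Q ∨ Q = max(0.817, 0.817) = 0.817
~(Q ∨ Q) = 1 − 0.817 = 0.183
~Q = 1 − 0.817 = 0.183
Q → ~Q = min(1, 1 − 0.817 + 0.183) = min(1, 0.366) = 0.366
~(Q ∨ Q) ⊕ (Q → ~Q) = min(1, 0.183 + 0.366) = min(1, 0.549) = 0.549
Q ⊕ Q = min(1, 0.817 + 0.817) = min(1, 1.634) = 1.000
(~(Q ∨ Q) ⊕ (Q → ~Q)) ∨ (Q ⊕ Q) = max(0.549, 1.000) = 1.000
~((~(Q ∨ Q) ⊕ (Q → ~Q)) ∨ (Q ⊕ Q)) = 1 − 1.000 = 0.000

0.000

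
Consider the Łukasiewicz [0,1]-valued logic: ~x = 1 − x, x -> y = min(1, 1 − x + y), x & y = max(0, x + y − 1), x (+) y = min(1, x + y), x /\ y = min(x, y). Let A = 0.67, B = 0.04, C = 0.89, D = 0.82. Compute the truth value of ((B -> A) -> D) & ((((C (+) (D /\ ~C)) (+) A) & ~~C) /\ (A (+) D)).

B -> A = min(1, 1 − 0.04 + 0.67) = min(1, 1.63) = 1.00
(B -> A) -> D = min(1, 1 − 1.00 + 0.82) = min(1, 0.82) = 0.82
~C = 1 − 0.89 = 0.11
D /\ ~C = min(0.82, 0.11) = 0.11
C (+) (D /\ ~C) = min(1, 0.89 + 0.11) = min(1, 1.00) = 1.00
(C (+) (D /\ ~C)) (+) A = min(1, 1.00 + 0.67) = min(1, 1.67) = 1.00
~~C = 1 − 0.11 = 0.89
((C (+) (D /\ ~C)) (+) A) & ~~C = max(0, 1.00 + 0.89 − 1) = max(0, 0.89) = 0.89
A (+) D = min(1, 0.67 + 0.82) = min(1, 1.49) = 1.00
(((C (+) (D /\ ~C)) (+) A) & ~~C) /\ (A (+) D) = min(0.89, 1.00) = 0.89
((B -> A) -> D) & ((((C (+) (D /\ ~C)) (+) A) & ~~C) /\ (A (+) D)) = max(0, 0.82 + 0.89 − 1) = max(0, 0.71) = 0.71

0.71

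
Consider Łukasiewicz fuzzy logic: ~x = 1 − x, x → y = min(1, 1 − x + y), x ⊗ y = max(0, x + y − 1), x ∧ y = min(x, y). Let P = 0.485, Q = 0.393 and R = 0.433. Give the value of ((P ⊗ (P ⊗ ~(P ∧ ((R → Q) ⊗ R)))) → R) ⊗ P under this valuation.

R → Q = min(1, 1 − 0.433 + 0.393) = min(1, 0.960) = 0.960
(R → Q) ⊗ R = max(0, 0.960 + 0.433 − 1) = max(0, 0.393) = 0.393
P ∧ ((R → Q) ⊗ R) = min(0.485, 0.393) = 0.393
~(P ∧ ((R → Q) ⊗ R)) = 1 − 0.393 = 0.607
P ⊗ ~(P ∧ ((R → Q) ⊗ R)) = max(0, 0.485 + 0.607 − 1) = max(0, 0.092) = 0.092
P ⊗ (P ⊗ ~(P ∧ ((R → Q) ⊗ R))) = max(0, 0.485 + 0.092 − 1) = max(0, -0.423) = 0.000
(P ⊗ (P ⊗ ~(P ∧ ((R → Q) ⊗ R)))) → R = min(1, 1 − 0.000 + 0.433) = min(1, 1.433) = 1.000
((P ⊗ (P ⊗ ~(P ∧ ((R → Q) ⊗ R)))) → R) ⊗ P = max(0, 1.000 + 0.485 − 1) = max(0, 0.485) = 0.485

0.485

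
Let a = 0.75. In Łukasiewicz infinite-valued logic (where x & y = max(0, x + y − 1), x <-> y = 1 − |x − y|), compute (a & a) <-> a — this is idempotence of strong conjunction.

a & a = max(0, 0.75 + 0.75 − 1) = max(0, 0.50) = 0.50
(a & a) <-> a = 1 − |0.50 − 0.75| = 1 − 0.25 = 0.75
(The value 0.75 < 1 shows this instance is not satisfied; fails in Ł∞ since a ⊗ a = max(0, 2a−1) ≠ a in general.)

0.75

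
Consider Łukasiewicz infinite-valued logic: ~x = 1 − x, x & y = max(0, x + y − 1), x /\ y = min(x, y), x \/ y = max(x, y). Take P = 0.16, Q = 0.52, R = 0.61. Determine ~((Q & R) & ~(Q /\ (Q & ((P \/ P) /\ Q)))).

0.87

Q & R = max(0, 0.52 + 0.61 − 1) = max(0, 0.13) = 0.13
P \/ P = max(0.16, 0.16) = 0.16
(P \/ P) /\ Q = min(0.16, 0.52) = 0.16
Q & ((P \/ P) /\ Q) = max(0, 0.52 + 0.16 − 1) = max(0, -0.32) = 0.00
Q /\ (Q & ((P \/ P) /\ Q)) = min(0.52, 0.00) = 0.00
~(Q /\ (Q & ((P \/ P) /\ Q))) = 1 − 0.00 = 1.00
(Q & R) & ~(Q /\ (Q & ((P \/ P) /\ Q))) = max(0, 0.13 + 1.00 − 1) = max(0, 0.13) = 0.13
~((Q & R) & ~(Q /\ (Q & ((P \/ P) /\ Q)))) = 1 − 0.13 = 0.87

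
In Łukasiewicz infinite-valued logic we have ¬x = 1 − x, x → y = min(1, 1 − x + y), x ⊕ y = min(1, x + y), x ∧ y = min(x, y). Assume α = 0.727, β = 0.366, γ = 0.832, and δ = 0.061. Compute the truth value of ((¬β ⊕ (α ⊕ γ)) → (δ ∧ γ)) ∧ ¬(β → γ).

¬β = 1 − 0.366 = 0.634
α ⊕ γ = min(1, 0.727 + 0.832) = min(1, 1.559) = 1.000
¬β ⊕ (α ⊕ γ) = min(1, 0.634 + 1.000) = min(1, 1.634) = 1.000
δ ∧ γ = min(0.061, 0.832) = 0.061
(¬β ⊕ (α ⊕ γ)) → (δ ∧ γ) = min(1, 1 − 1.000 + 0.061) = min(1, 0.061) = 0.061
β → γ = min(1, 1 − 0.366 + 0.832) = min(1, 1.466) = 1.000
¬(β → γ) = 1 − 1.000 = 0.000
((¬β ⊕ (α ⊕ γ)) → (δ ∧ γ)) ∧ ¬(β → γ) = min(0.061, 0.000) = 0.000

0.000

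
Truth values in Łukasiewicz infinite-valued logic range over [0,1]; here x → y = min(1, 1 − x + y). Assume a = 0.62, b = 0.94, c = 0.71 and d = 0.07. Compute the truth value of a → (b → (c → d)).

c → d = min(1, 1 − 0.71 + 0.07) = min(1, 0.36) = 0.36
b → (c → d) = min(1, 1 − 0.94 + 0.36) = min(1, 0.42) = 0.42
a → (b → (c → d)) = min(1, 1 − 0.62 + 0.42) = min(1, 0.80) = 0.80

0.80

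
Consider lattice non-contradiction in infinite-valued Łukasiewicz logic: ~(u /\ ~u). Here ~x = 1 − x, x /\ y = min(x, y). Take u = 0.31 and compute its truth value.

~u = 1 − 0.31 = 0.69
u /\ ~u = min(0.31, 0.69) = 0.31
~(u /\ ~u) = 1 − 0.31 = 0.69
(The value 0.69 < 1 shows this instance is not satisfied; not a Ł∞-tautology — its value is 1 − min(a, 1−a).)

0.69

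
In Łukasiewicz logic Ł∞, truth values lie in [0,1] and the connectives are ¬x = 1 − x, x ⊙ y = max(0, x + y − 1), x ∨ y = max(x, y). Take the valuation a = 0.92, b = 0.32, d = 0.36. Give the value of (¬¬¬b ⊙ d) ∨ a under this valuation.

0.92

¬b = 1 − 0.32 = 0.68
¬¬b = 1 − 0.68 = 0.32
¬¬¬b = 1 − 0.32 = 0.68
¬¬¬b ⊙ d = max(0, 0.68 + 0.36 − 1) = max(0, 0.04) = 0.04
(¬¬¬b ⊙ d) ∨ a = max(0.04, 0.92) = 0.92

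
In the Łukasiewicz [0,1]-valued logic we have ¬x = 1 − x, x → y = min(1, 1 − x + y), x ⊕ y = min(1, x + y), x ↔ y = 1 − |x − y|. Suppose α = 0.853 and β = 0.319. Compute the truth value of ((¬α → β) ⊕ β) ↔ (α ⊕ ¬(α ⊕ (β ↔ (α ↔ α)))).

0.853

¬α = 1 − 0.853 = 0.147
¬α → β = min(1, 1 − 0.147 + 0.319) = min(1, 1.172) = 1.000
(¬α → β) ⊕ β = min(1, 1.000 + 0.319) = min(1, 1.319) = 1.000
α ↔ α = 1 − |0.853 − 0.853| = 1 − 0.000 = 1.000
β ↔ (α ↔ α) = 1 − |0.319 − 1.000| = 1 − 0.681 = 0.319
α ⊕ (β ↔ (α ↔ α)) = min(1, 0.853 + 0.319) = min(1, 1.172) = 1.000
¬(α ⊕ (β ↔ (α ↔ α))) = 1 − 1.000 = 0.000
α ⊕ ¬(α ⊕ (β ↔ (α ↔ α))) = min(1, 0.853 + 0.000) = min(1, 0.853) = 0.853
((¬α → β) ⊕ β) ↔ (α ⊕ ¬(α ⊕ (β ↔ (α ↔ α)))) = 1 − |1.000 − 0.853| = 1 − 0.147 = 0.853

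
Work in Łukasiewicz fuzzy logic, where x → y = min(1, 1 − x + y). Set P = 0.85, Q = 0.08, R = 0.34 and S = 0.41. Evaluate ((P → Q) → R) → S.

P → Q = min(1, 1 − 0.85 + 0.08) = min(1, 0.23) = 0.23
(P → Q) → R = min(1, 1 − 0.23 + 0.34) = min(1, 1.11) = 1.00
((P → Q) → R) → S = min(1, 1 − 1.00 + 0.41) = min(1, 0.41) = 0.41

0.41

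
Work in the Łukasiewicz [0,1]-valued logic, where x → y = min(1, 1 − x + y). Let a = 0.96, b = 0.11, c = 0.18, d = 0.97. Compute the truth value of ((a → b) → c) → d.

0.97

a → b = min(1, 1 − 0.96 + 0.11) = min(1, 0.15) = 0.15
(a → b) → c = min(1, 1 − 0.15 + 0.18) = min(1, 1.03) = 1.00
((a → b) → c) → d = min(1, 1 − 1.00 + 0.97) = min(1, 0.97) = 0.97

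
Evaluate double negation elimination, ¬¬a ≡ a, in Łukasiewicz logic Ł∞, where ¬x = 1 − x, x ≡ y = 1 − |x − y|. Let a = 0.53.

¬a = 1 − 0.53 = 0.47
¬¬a = 1 − 0.47 = 0.53
¬¬a ≡ a = 1 − |0.53 − 0.53| = 1 − 0.00 = 1.00
(As expected: always 1 in Ł∞ since negation is involutive.)

1.00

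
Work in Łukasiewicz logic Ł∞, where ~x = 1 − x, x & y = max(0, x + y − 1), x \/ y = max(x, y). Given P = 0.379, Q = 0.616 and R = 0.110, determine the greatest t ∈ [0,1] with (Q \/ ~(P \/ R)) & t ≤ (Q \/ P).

P \/ R = max(0.379, 0.110) = 0.379
~(P \/ R) = 1 − 0.379 = 0.621
Q \/ ~(P \/ R) = max(0.616, 0.621) = 0.621
So the left factor is Q \/ ~(P \/ R) = 0.621.
Q \/ P = max(0.616, 0.379) = 0.616
So the right-hand bound is Q \/ P = 0.616.
The residuum of the Łukasiewicz t-norm gives the supremum: min(1, 1 − 0.621 + 0.616).
1 − 0.621 + 0.616 = 0.995, so t = min(1, 0.995) = 0.995.
Check: 0.621 & 0.995 = max(0, 0.616) = 0.616 ≤ 0.616.

0.995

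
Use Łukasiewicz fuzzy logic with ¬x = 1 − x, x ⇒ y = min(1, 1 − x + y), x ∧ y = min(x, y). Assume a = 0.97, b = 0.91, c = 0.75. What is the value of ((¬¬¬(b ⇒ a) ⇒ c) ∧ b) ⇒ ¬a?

b ⇒ a = min(1, 1 − 0.91 + 0.97) = min(1, 1.06) = 1.00
¬(b ⇒ a) = 1 − 1.00 = 0.00
¬¬(b ⇒ a) = 1 − 0.00 = 1.00
¬¬¬(b ⇒ a) = 1 − 1.00 = 0.00
¬¬¬(b ⇒ a) ⇒ c = min(1, 1 − 0.00 + 0.75) = min(1, 1.75) = 1.00
(¬¬¬(b ⇒ a) ⇒ c) ∧ b = min(1.00, 0.91) = 0.91
¬a = 1 − 0.97 = 0.03
((¬¬¬(b ⇒ a) ⇒ c) ∧ b) ⇒ ¬a = min(1, 1 − 0.91 + 0.03) = min(1, 0.12) = 0.12

0.12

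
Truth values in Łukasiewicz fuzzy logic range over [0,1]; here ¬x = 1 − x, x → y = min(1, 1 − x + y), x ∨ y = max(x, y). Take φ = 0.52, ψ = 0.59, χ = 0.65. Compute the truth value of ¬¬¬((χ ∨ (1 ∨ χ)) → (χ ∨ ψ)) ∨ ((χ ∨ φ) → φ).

1 ∨ χ = max(1.00, 0.65) = 1.00
χ ∨ (1 ∨ χ) = max(0.65, 1.00) = 1.00
χ ∨ ψ = max(0.65, 0.59) = 0.65
(χ ∨ (1 ∨ χ)) → (χ ∨ ψ) = min(1, 1 − 1.00 + 0.65) = min(1, 0.65) = 0.65
¬((χ ∨ (1 ∨ χ)) → (χ ∨ ψ)) = 1 − 0.65 = 0.35
¬¬((χ ∨ (1 ∨ χ)) → (χ ∨ ψ)) = 1 − 0.35 = 0.65
¬¬¬((χ ∨ (1 ∨ χ)) → (χ ∨ ψ)) = 1 − 0.65 = 0.35
χ ∨ φ = max(0.65, 0.52) = 0.65
(χ ∨ φ) → φ = min(1, 1 − 0.65 + 0.52) = min(1, 0.87) = 0.87
¬¬¬((χ ∨ (1 ∨ χ)) → (χ ∨ ψ)) ∨ ((χ ∨ φ) → φ) = max(0.35, 0.87) = 0.87

0.87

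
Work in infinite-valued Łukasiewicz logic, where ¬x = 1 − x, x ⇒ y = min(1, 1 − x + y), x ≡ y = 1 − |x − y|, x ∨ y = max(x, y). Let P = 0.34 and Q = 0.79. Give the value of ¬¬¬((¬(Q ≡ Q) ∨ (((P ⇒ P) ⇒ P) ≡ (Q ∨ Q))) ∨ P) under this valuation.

Q ≡ Q = 1 − |0.79 − 0.79| = 1 − 0.00 = 1.00
¬(Q ≡ Q) = 1 − 1.00 = 0.00
P ⇒ P = min(1, 1 − 0.34 + 0.34) = min(1, 1.00) = 1.00
(P ⇒ P) ⇒ P = min(1, 1 − 1.00 + 0.34) = min(1, 0.34) = 0.34
Q ∨ Q = max(0.79, 0.79) = 0.79
((P ⇒ P) ⇒ P) ≡ (Q ∨ Q) = 1 − |0.34 − 0.79| = 1 − 0.45 = 0.55
¬(Q ≡ Q) ∨ (((P ⇒ P) ⇒ P) ≡ (Q ∨ Q)) = max(0.00, 0.55) = 0.55
(¬(Q ≡ Q) ∨ (((P ⇒ P) ⇒ P) ≡ (Q ∨ Q))) ∨ P = max(0.55, 0.34) = 0.55
¬((¬(Q ≡ Q) ∨ (((P ⇒ P) ⇒ P) ≡ (Q ∨ Q))) ∨ P) = 1 − 0.55 = 0.45
¬¬((¬(Q ≡ Q) ∨ (((P ⇒ P) ⇒ P) ≡ (Q ∨ Q))) ∨ P) = 1 − 0.45 = 0.55
¬¬¬((¬(Q ≡ Q) ∨ (((P ⇒ P) ⇒ P) ≡ (Q ∨ Q))) ∨ P) = 1 − 0.55 = 0.45

0.45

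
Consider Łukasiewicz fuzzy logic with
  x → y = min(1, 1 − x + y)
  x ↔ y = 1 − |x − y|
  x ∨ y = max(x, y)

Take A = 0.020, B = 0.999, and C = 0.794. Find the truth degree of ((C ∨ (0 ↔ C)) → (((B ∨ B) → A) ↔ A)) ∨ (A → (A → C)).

1.000

0 ↔ C = 1 − |0.000 − 0.794| = 1 − 0.794 = 0.206
C ∨ (0 ↔ C) = max(0.794, 0.206) = 0.794
B ∨ B = max(0.999, 0.999) = 0.999
(B ∨ B) → A = min(1, 1 − 0.999 + 0.020) = min(1, 0.021) = 0.021
((B ∨ B) → A) ↔ A = 1 − |0.021 − 0.020| = 1 − 0.001 = 0.999
(C ∨ (0 ↔ C)) → (((B ∨ B) → A) ↔ A) = min(1, 1 − 0.794 + 0.999) = min(1, 1.205) = 1.000
A → C = min(1, 1 − 0.020 + 0.794) = min(1, 1.774) = 1.000
A → (A → C) = min(1, 1 − 0.020 + 1.000) = min(1, 1.980) = 1.000
((C ∨ (0 ↔ C)) → (((B ∨ B) → A) ↔ A)) ∨ (A → (A → C)) = max(1.000, 1.000) = 1.000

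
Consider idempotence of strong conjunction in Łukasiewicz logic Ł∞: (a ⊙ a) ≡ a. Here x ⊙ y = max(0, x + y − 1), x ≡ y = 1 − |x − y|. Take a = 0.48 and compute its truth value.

0.52

a ⊙ a = max(0, 0.48 + 0.48 − 1) = max(0, -0.04) = 0.00
(a ⊙ a) ≡ a = 1 − |0.00 − 0.48| = 1 − 0.48 = 0.52
(The value 0.52 < 1 shows this instance is not satisfied; fails in Ł∞ since a ⊗ a = max(0, 2a−1) ≠ a in general.)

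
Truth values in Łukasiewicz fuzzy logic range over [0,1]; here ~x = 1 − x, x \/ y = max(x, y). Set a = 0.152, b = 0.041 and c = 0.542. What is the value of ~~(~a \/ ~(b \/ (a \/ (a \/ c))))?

0.848

~a = 1 − 0.152 = 0.848
a \/ c = max(0.152, 0.542) = 0.542
a \/ (a \/ c) = max(0.152, 0.542) = 0.542
b \/ (a \/ (a \/ c)) = max(0.041, 0.542) = 0.542
~(b \/ (a \/ (a \/ c))) = 1 − 0.542 = 0.458
~a \/ ~(b \/ (a \/ (a \/ c))) = max(0.848, 0.458) = 0.848
~(~a \/ ~(b \/ (a \/ (a \/ c)))) = 1 − 0.848 = 0.152
~~(~a \/ ~(b \/ (a \/ (a \/ c)))) = 1 − 0.152 = 0.848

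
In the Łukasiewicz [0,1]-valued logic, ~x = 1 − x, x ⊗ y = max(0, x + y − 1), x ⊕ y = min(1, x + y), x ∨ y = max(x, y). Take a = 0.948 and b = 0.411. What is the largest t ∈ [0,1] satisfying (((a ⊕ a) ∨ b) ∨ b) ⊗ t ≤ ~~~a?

a ⊕ a = min(1, 0.948 + 0.948) = min(1, 1.896) = 1.000
(a ⊕ a) ∨ b = max(1.000, 0.411) = 1.000
((a ⊕ a) ∨ b) ∨ b = max(1.000, 0.411) = 1.000
So the left factor is ((a ⊕ a) ∨ b) ∨ b = 1.000.
~a = 1 − 0.948 = 0.052
~~a = 1 − 0.052 = 0.948
~~~a = 1 − 0.948 = 0.052
So the right-hand bound is ~~~a = 0.052.
The residuum of the Łukasiewicz t-norm gives the supremum: min(1, 1 − 1.000 + 0.052).
1 − 1.000 + 0.052 = 0.052, so t = min(1, 0.052) = 0.052.
Check: 1.000 ⊗ 0.052 = max(0, 0.052) = 0.052 ≤ 0.052.

0.052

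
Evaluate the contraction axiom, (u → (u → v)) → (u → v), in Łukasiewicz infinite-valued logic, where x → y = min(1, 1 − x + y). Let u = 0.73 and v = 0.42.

u → v = min(1, 1 − 0.73 + 0.42) = min(1, 0.69) = 0.69
u → (u → v) = min(1, 1 − 0.73 + 0.69) = min(1, 0.96) = 0.96
(u → (u → v)) → (u → v) = min(1, 1 − 0.96 + 0.69) = min(1, 0.73) = 0.73
(The value 0.73 < 1 shows this instance is not satisfied; fails in Ł∞ (the t-norm is not idempotent).)

0.73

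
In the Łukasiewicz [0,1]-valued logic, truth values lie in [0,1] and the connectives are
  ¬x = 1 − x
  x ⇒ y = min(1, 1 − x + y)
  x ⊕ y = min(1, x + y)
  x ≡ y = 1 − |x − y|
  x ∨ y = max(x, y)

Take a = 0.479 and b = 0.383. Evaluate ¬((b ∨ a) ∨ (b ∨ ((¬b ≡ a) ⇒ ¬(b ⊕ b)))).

0.521

b ∨ a = max(0.383, 0.479) = 0.479
¬b = 1 − 0.383 = 0.617
¬b ≡ a = 1 − |0.617 − 0.479| = 1 − 0.138 = 0.862
b ⊕ b = min(1, 0.383 + 0.383) = min(1, 0.766) = 0.766
¬(b ⊕ b) = 1 − 0.766 = 0.234
(¬b ≡ a) ⇒ ¬(b ⊕ b) = min(1, 1 − 0.862 + 0.234) = min(1, 0.372) = 0.372
b ∨ ((¬b ≡ a) ⇒ ¬(b ⊕ b)) = max(0.383, 0.372) = 0.383
(b ∨ a) ∨ (b ∨ ((¬b ≡ a) ⇒ ¬(b ⊕ b))) = max(0.479, 0.383) = 0.479
¬((b ∨ a) ∨ (b ∨ ((¬b ≡ a) ⇒ ¬(b ⊕ b)))) = 1 − 0.479 = 0.521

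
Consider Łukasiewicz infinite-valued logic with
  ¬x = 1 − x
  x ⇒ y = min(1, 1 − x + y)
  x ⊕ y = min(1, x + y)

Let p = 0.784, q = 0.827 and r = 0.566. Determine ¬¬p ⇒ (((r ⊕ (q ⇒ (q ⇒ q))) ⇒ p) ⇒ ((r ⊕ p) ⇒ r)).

0.998

¬p = 1 − 0.784 = 0.216
¬¬p = 1 − 0.216 = 0.784
q ⇒ q = min(1, 1 − 0.827 + 0.827) = min(1, 1.000) = 1.000
q ⇒ (q ⇒ q) = min(1, 1 − 0.827 + 1.000) = min(1, 1.173) = 1.000
r ⊕ (q ⇒ (q ⇒ q)) = min(1, 0.566 + 1.000) = min(1, 1.566) = 1.000
(r ⊕ (q ⇒ (q ⇒ q))) ⇒ p = min(1, 1 − 1.000 + 0.784) = min(1, 0.784) = 0.784
r ⊕ p = min(1, 0.566 + 0.784) = min(1, 1.350) = 1.000
(r ⊕ p) ⇒ r = min(1, 1 − 1.000 + 0.566) = min(1, 0.566) = 0.566
((r ⊕ (q ⇒ (q ⇒ q))) ⇒ p) ⇒ ((r ⊕ p) ⇒ r) = min(1, 1 − 0.784 + 0.566) = min(1, 0.782) = 0.782
¬¬p ⇒ (((r ⊕ (q ⇒ (q ⇒ q))) ⇒ p) ⇒ ((r ⊕ p) ⇒ r)) = min(1, 1 − 0.784 + 0.782) = min(1, 0.998) = 0.998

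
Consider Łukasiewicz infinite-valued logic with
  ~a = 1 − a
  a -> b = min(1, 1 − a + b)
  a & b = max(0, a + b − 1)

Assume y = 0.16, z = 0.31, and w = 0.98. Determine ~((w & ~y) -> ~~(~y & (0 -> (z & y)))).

~y = 1 − 0.16 = 0.84
w & ~y = max(0, 0.98 + 0.84 − 1) = max(0, 0.82) = 0.82
z & y = max(0, 0.31 + 0.16 − 1) = max(0, -0.53) = 0.00
0 -> (z & y) = min(1, 1 − 0.00 + 0.00) = min(1, 1.00) = 1.00
~y & (0 -> (z & y)) = max(0, 0.84 + 1.00 − 1) = max(0, 0.84) = 0.84
~(~y & (0 -> (z & y))) = 1 − 0.84 = 0.16
~~(~y & (0 -> (z & y))) = 1 − 0.16 = 0.84
(w & ~y) -> ~~(~y & (0 -> (z & y))) = min(1, 1 − 0.82 + 0.84) = min(1, 1.02) = 1.00
~((w & ~y) -> ~~(~y & (0 -> (z & y)))) = 1 − 1.00 = 0.00

0.00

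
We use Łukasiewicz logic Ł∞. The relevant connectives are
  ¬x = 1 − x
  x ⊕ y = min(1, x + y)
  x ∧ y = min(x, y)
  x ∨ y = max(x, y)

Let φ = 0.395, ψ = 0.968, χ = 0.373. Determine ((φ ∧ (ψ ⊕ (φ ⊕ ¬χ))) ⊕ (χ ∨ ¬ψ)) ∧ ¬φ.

0.605

¬χ = 1 − 0.373 = 0.627
φ ⊕ ¬χ = min(1, 0.395 + 0.627) = min(1, 1.022) = 1.000
ψ ⊕ (φ ⊕ ¬χ) = min(1, 0.968 + 1.000) = min(1, 1.968) = 1.000
φ ∧ (ψ ⊕ (φ ⊕ ¬χ)) = min(0.395, 1.000) = 0.395
¬ψ = 1 − 0.968 = 0.032
χ ∨ ¬ψ = max(0.373, 0.032) = 0.373
(φ ∧ (ψ ⊕ (φ ⊕ ¬χ))) ⊕ (χ ∨ ¬ψ) = min(1, 0.395 + 0.373) = min(1, 0.768) = 0.768
¬φ = 1 − 0.395 = 0.605
((φ ∧ (ψ ⊕ (φ ⊕ ¬χ))) ⊕ (χ ∨ ¬ψ)) ∧ ¬φ = min(0.768, 0.605) = 0.605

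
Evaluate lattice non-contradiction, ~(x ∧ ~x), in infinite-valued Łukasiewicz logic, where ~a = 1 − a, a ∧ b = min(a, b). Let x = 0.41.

~x = 1 − 0.41 = 0.59
x ∧ ~x = min(0.41, 0.59) = 0.41
~(x ∧ ~x) = 1 − 0.41 = 0.59
(The value 0.59 < 1 shows this instance is not satisfied; not a Ł∞-tautology — its value is 1 − min(a, 1−a).)

0.59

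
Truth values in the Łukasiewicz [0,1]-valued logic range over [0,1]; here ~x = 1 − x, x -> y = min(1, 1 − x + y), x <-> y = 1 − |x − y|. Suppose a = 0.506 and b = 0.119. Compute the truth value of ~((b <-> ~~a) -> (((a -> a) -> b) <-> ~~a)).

0.000

~a = 1 − 0.506 = 0.494
~~a = 1 − 0.494 = 0.506
b <-> ~~a = 1 − |0.119 − 0.506| = 1 − 0.387 = 0.613
a -> a = min(1, 1 − 0.506 + 0.506) = min(1, 1.000) = 1.000
(a -> a) -> b = min(1, 1 − 1.000 + 0.119) = min(1, 0.119) = 0.119
((a -> a) -> b) <-> ~~a = 1 − |0.119 − 0.506| = 1 − 0.387 = 0.613
(b <-> ~~a) -> (((a -> a) -> b) <-> ~~a) = min(1, 1 − 0.613 + 0.613) = min(1, 1.000) = 1.000
~((b <-> ~~a) -> (((a -> a) -> b) <-> ~~a)) = 1 − 1.000 = 0.000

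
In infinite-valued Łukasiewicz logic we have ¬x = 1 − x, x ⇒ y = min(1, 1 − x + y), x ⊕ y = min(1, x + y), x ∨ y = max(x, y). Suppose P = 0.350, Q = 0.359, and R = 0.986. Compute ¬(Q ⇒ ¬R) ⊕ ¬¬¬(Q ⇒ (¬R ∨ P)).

¬R = 1 − 0.986 = 0.014
Q ⇒ ¬R = min(1, 1 − 0.359 + 0.014) = min(1, 0.655) = 0.655
¬(Q ⇒ ¬R) = 1 − 0.655 = 0.345
¬R ∨ P = max(0.014, 0.350) = 0.350
Q ⇒ (¬R ∨ P) = min(1, 1 − 0.359 + 0.350) = min(1, 0.991) = 0.991
¬(Q ⇒ (¬R ∨ P)) = 1 − 0.991 = 0.009
¬¬(Q ⇒ (¬R ∨ P)) = 1 − 0.009 = 0.991
¬¬¬(Q ⇒ (¬R ∨ P)) = 1 − 0.991 = 0.009
¬(Q ⇒ ¬R) ⊕ ¬¬¬(Q ⇒ (¬R ∨ P)) = min(1, 0.345 + 0.009) = min(1, 0.354) = 0.354

0.354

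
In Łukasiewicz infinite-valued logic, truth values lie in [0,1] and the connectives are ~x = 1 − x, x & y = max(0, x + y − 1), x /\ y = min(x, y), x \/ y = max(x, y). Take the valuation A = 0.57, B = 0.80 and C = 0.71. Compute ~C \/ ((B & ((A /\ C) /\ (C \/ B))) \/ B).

0.80

~C = 1 − 0.71 = 0.29
A /\ C = min(0.57, 0.71) = 0.57
C \/ B = max(0.71, 0.80) = 0.80
(A /\ C) /\ (C \/ B) = min(0.57, 0.80) = 0.57
B & ((A /\ C) /\ (C \/ B)) = max(0, 0.80 + 0.57 − 1) = max(0, 0.37) = 0.37
(B & ((A /\ C) /\ (C \/ B))) \/ B = max(0.37, 0.80) = 0.80
~C \/ ((B & ((A /\ C) /\ (C \/ B))) \/ B) = max(0.29, 0.80) = 0.80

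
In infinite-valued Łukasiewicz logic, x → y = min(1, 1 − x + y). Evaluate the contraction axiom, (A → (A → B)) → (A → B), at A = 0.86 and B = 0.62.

A → B = min(1, 1 − 0.86 + 0.62) = min(1, 0.76) = 0.76
A → (A → B) = min(1, 1 − 0.86 + 0.76) = min(1, 0.90) = 0.90
(A → (A → B)) → (A → B) = min(1, 1 − 0.90 + 0.76) = min(1, 0.86) = 0.86
(The value 0.86 < 1 shows this instance is not satisfied; fails in Ł∞ (the t-norm is not idempotent).)

0.86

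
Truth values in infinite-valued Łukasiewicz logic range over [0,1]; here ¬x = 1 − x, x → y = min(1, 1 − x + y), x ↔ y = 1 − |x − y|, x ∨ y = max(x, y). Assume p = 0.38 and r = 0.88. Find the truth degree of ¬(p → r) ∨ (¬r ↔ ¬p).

0.50

p → r = min(1, 1 − 0.38 + 0.88) = min(1, 1.50) = 1.00
¬(p → r) = 1 − 1.00 = 0.00
¬r = 1 − 0.88 = 0.12
¬p = 1 − 0.38 = 0.62
¬r ↔ ¬p = 1 − |0.12 − 0.62| = 1 − 0.50 = 0.50
¬(p → r) ∨ (¬r ↔ ¬p) = max(0.00, 0.50) = 0.50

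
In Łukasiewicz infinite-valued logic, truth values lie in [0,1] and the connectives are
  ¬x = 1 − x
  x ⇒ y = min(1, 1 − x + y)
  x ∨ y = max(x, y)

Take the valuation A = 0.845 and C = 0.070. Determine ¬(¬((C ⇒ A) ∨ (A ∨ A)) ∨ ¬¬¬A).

0.845

C ⇒ A = min(1, 1 − 0.070 + 0.845) = min(1, 1.775) = 1.000
A ∨ A = max(0.845, 0.845) = 0.845
(C ⇒ A) ∨ (A ∨ A) = max(1.000, 0.845) = 1.000
¬((C ⇒ A) ∨ (A ∨ A)) = 1 − 1.000 = 0.000
¬A = 1 − 0.845 = 0.155
¬¬A = 1 − 0.155 = 0.845
¬¬¬A = 1 − 0.845 = 0.155
¬((C ⇒ A) ∨ (A ∨ A)) ∨ ¬¬¬A = max(0.000, 0.155) = 0.155
¬(¬((C ⇒ A) ∨ (A ∨ A)) ∨ ¬¬¬A) = 1 − 0.155 = 0.845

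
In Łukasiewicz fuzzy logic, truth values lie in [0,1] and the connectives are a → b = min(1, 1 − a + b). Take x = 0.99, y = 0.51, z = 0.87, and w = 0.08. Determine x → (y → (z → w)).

0.71

z → w = min(1, 1 − 0.87 + 0.08) = min(1, 0.21) = 0.21
y → (z → w) = min(1, 1 − 0.51 + 0.21) = min(1, 0.70) = 0.70
x → (y → (z → w)) = min(1, 1 − 0.99 + 0.70) = min(1, 0.71) = 0.71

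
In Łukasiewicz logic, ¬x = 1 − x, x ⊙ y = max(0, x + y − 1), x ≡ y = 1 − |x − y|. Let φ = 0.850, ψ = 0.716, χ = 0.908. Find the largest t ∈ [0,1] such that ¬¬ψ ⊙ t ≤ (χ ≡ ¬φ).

¬ψ = 1 − 0.716 = 0.284
¬¬ψ = 1 − 0.284 = 0.716
So the left factor is ¬¬ψ = 0.716.
¬φ = 1 − 0.850 = 0.150
χ ≡ ¬φ = 1 − |0.908 − 0.150| = 1 − 0.758 = 0.242
So the right-hand bound is χ ≡ ¬φ = 0.242.
The residuum of the Łukasiewicz t-norm gives the supremum: min(1, 1 − 0.716 + 0.242).
1 − 0.716 + 0.242 = 0.526, so t = min(1, 0.526) = 0.526.
Check: 0.716 ⊙ 0.526 = max(0, 0.242) = 0.242 ≤ 0.242.

0.526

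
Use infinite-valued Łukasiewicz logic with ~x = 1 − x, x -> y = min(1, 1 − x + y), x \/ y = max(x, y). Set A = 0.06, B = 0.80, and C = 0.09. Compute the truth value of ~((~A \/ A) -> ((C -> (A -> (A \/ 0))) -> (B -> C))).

~A = 1 − 0.06 = 0.94
~A \/ A = max(0.94, 0.06) = 0.94
A \/ 0 = max(0.06, 0.00) = 0.06
A -> (A \/ 0) = min(1, 1 − 0.06 + 0.06) = min(1, 1.00) = 1.00
C -> (A -> (A \/ 0)) = min(1, 1 − 0.09 + 1.00) = min(1, 1.91) = 1.00
B -> C = min(1, 1 − 0.80 + 0.09) = min(1, 0.29) = 0.29
(C -> (A -> (A \/ 0))) -> (B -> C) = min(1, 1 − 1.00 + 0.29) = min(1, 0.29) = 0.29
(~A \/ A) -> ((C -> (A -> (A \/ 0))) -> (B -> C)) = min(1, 1 − 0.94 + 0.29) = min(1, 0.35) = 0.35
~((~A \/ A) -> ((C -> (A -> (A \/ 0))) -> (B -> C))) = 1 − 0.35 = 0.65

0.65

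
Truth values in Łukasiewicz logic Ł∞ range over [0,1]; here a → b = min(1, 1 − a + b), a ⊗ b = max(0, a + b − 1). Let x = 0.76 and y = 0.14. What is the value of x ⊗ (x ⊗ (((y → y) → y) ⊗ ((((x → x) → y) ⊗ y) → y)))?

0.00

y → y = min(1, 1 − 0.14 + 0.14) = min(1, 1.00) = 1.00
(y → y) → y = min(1, 1 − 1.00 + 0.14) = min(1, 0.14) = 0.14
x → x = min(1, 1 − 0.76 + 0.76) = min(1, 1.00) = 1.00
(x → x) → y = min(1, 1 − 1.00 + 0.14) = min(1, 0.14) = 0.14
((x → x) → y) ⊗ y = max(0, 0.14 + 0.14 − 1) = max(0, -0.72) = 0.00
(((x → x) → y) ⊗ y) → y = min(1, 1 − 0.00 + 0.14) = min(1, 1.14) = 1.00
((y → y) → y) ⊗ ((((x → x) → y) ⊗ y) → y) = max(0, 0.14 + 1.00 − 1) = max(0, 0.14) = 0.14
x ⊗ (((y → y) → y) ⊗ ((((x → x) → y) ⊗ y) → y)) = max(0, 0.76 + 0.14 − 1) = max(0, -0.10) = 0.00
x ⊗ (x ⊗ (((y → y) → y) ⊗ ((((x → x) → y) ⊗ y) → y))) = max(0, 0.76 + 0.00 − 1) = max(0, -0.24) = 0.00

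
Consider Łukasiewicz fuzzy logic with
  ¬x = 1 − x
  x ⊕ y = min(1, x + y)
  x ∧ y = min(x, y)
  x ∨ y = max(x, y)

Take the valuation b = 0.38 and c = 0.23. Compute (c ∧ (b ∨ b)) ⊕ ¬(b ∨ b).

0.85

b ∨ b = max(0.38, 0.38) = 0.38
c ∧ (b ∨ b) = min(0.23, 0.38) = 0.23
¬(b ∨ b) = 1 − 0.38 = 0.62
(c ∧ (b ∨ b)) ⊕ ¬(b ∨ b) = min(1, 0.23 + 0.62) = min(1, 0.85) = 0.85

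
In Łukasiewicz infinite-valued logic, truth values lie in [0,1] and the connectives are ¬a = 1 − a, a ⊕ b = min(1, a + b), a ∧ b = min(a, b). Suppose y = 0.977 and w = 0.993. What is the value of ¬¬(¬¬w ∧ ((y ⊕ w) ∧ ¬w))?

0.007

¬w = 1 − 0.993 = 0.007
¬¬w = 1 − 0.007 = 0.993
y ⊕ w = min(1, 0.977 + 0.993) = min(1, 1.970) = 1.000
(y ⊕ w) ∧ ¬w = min(1.000, 0.007) = 0.007
¬¬w ∧ ((y ⊕ w) ∧ ¬w) = min(0.993, 0.007) = 0.007
¬(¬¬w ∧ ((y ⊕ w) ∧ ¬w)) = 1 − 0.007 = 0.993
¬¬(¬¬w ∧ ((y ⊕ w) ∧ ¬w)) = 1 − 0.993 = 0.007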